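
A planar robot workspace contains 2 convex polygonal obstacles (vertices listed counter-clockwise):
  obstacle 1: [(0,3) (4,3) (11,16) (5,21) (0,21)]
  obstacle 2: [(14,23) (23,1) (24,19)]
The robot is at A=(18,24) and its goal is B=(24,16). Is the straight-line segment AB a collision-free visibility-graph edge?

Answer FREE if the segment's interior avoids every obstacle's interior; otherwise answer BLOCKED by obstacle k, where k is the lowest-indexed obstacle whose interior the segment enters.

BLOCKED by obstacle 2

Obstacle 1 [(0,3) (4,3) (11,16) (5,21) (0,21)]:
  edge (0,3)–(4,3): clear
  edge (4,3)–(11,16): clear
  edge (11,16)–(5,21): clear
  edge (5,21)–(0,21): clear
  edge (0,21)–(0,3): clear
  midpoint (21,20) outside
  → clear
Obstacle 2 [(14,23) (23,1) (24,19)]:
  edge (14,23)–(23,1): clear
  edge (23,1)–(24,19): crosses AB
  edge (24,19)–(14,23): crosses AB
  → BLOCKED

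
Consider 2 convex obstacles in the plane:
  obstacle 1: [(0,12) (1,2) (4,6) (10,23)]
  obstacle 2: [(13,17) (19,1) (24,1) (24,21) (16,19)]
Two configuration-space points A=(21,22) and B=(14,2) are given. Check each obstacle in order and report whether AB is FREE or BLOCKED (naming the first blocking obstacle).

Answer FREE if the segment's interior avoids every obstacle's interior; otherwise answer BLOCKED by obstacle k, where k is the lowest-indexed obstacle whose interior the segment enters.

BLOCKED by obstacle 2

Obstacle 1 [(0,12) (1,2) (4,6) (10,23)]:
  edge (0,12)–(1,2): clear
  edge (1,2)–(4,6): clear
  edge (4,6)–(10,23): clear
  edge (10,23)–(0,12): clear
  midpoint (35/2,12) outside
  → clear
Obstacle 2 [(13,17) (19,1) (24,1) (24,21) (16,19)]:
  edge (13,17)–(19,1): crosses AB
  edge (19,1)–(24,1): clear
  edge (24,1)–(24,21): clear
  edge (24,21)–(16,19): crosses AB
  edge (16,19)–(13,17): clear
  → BLOCKED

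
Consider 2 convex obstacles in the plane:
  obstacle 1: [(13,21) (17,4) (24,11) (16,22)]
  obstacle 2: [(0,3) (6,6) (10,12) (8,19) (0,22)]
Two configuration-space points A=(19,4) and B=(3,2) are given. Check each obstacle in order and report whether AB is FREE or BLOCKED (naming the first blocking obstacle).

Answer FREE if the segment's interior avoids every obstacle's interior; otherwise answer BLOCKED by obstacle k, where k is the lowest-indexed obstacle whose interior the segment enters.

Obstacle 1 [(13,21) (17,4) (24,11) (16,22)]:
  edge (13,21)–(17,4): clear
  edge (17,4)–(24,11): clear
  edge (24,11)–(16,22): clear
  edge (16,22)–(13,21): clear
  midpoint (11,3) outside
  → clear
Obstacle 2 [(0,3) (6,6) (10,12) (8,19) (0,22)]:
  edge (0,3)–(6,6): clear
  edge (6,6)–(10,12): clear
  edge (10,12)–(8,19): clear
  edge (8,19)–(0,22): clear
  edge (0,22)–(0,3): clear
  midpoint (11,3) outside
  → clear

FREE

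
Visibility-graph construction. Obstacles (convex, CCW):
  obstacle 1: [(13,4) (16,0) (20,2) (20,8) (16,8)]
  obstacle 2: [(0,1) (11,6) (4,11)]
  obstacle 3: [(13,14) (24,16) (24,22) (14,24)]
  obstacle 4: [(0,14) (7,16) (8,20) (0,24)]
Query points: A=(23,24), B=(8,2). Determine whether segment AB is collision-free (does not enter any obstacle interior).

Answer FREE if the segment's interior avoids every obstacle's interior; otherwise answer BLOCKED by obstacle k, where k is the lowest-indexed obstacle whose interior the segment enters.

BLOCKED by obstacle 2

Obstacle 1 [(13,4) (16,0) (20,2) (20,8) (16,8)]:
  edge (13,4)–(16,0): clear
  edge (16,0)–(20,2): clear
  edge (20,2)–(20,8): clear
  edge (20,8)–(16,8): clear
  edge (16,8)–(13,4): clear
  midpoint (31/2,13) outside
  → clear
Obstacle 2 [(0,1) (11,6) (4,11)]:
  edge (0,1)–(11,6): crosses AB
  edge (11,6)–(4,11): crosses AB
  edge (4,11)–(0,1): clear
  → BLOCKED
Obstacle 3 [(13,14) (24,16) (24,22) (14,24)]:
  edge (13,14)–(24,16): crosses AB
  edge (24,16)–(24,22): clear
  edge (24,22)–(14,24): crosses AB
  edge (14,24)–(13,14): clear
  → BLOCKED
Obstacle 4 [(0,14) (7,16) (8,20) (0,24)]:
  edge (0,14)–(7,16): clear
  edge (7,16)–(8,20): clear
  edge (8,20)–(0,24): clear
  edge (0,24)–(0,14): clear
  midpoint (31/2,13) outside
  → clear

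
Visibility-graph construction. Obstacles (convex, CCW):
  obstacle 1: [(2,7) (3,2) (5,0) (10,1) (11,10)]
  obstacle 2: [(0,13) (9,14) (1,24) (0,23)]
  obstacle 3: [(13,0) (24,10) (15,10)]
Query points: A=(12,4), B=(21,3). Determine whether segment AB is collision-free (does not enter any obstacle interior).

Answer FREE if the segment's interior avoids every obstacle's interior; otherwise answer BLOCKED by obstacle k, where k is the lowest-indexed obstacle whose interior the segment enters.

Obstacle 1 [(2,7) (3,2) (5,0) (10,1) (11,10)]:
  edge (2,7)–(3,2): clear
  edge (3,2)–(5,0): clear
  edge (5,0)–(10,1): clear
  edge (10,1)–(11,10): clear
  edge (11,10)–(2,7): clear
  midpoint (33/2,7/2) outside
  → clear
Obstacle 2 [(0,13) (9,14) (1,24) (0,23)]:
  edge (0,13)–(9,14): clear
  edge (9,14)–(1,24): clear
  edge (1,24)–(0,23): clear
  edge (0,23)–(0,13): clear
  midpoint (33/2,7/2) outside
  → clear
Obstacle 3 [(13,0) (24,10) (15,10)]:
  edge (13,0)–(24,10): crosses AB
  edge (24,10)–(15,10): clear
  edge (15,10)–(13,0): crosses AB
  → BLOCKED

BLOCKED by obstacle 3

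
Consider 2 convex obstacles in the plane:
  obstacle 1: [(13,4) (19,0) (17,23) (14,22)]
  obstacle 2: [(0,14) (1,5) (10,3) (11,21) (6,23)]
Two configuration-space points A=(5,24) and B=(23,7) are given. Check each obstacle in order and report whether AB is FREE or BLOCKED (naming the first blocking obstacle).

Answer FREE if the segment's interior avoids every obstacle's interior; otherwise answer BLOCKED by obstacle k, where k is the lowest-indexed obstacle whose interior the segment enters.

BLOCKED by obstacle 1

Obstacle 1 [(13,4) (19,0) (17,23) (14,22)]:
  edge (13,4)–(19,0): clear
  edge (19,0)–(17,23): crosses AB
  edge (17,23)–(14,22): clear
  edge (14,22)–(13,4): crosses AB
  → BLOCKED
Obstacle 2 [(0,14) (1,5) (10,3) (11,21) (6,23)]:
  edge (0,14)–(1,5): clear
  edge (1,5)–(10,3): clear
  edge (10,3)–(11,21): crosses AB
  edge (11,21)–(6,23): crosses AB
  edge (6,23)–(0,14): clear
  → BLOCKED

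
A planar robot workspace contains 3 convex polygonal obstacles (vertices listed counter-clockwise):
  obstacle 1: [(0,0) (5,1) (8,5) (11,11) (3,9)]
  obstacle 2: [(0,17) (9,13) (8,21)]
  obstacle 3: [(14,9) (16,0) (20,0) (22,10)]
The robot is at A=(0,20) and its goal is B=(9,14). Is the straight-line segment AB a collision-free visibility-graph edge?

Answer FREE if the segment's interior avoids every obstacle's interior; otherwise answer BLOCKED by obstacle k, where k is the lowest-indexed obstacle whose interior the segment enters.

BLOCKED by obstacle 2

Obstacle 1 [(0,0) (5,1) (8,5) (11,11) (3,9)]:
  edge (0,0)–(5,1): clear
  edge (5,1)–(8,5): clear
  edge (8,5)–(11,11): clear
  edge (11,11)–(3,9): clear
  edge (3,9)–(0,0): clear
  midpoint (9/2,17) outside
  → clear
Obstacle 2 [(0,17) (9,13) (8,21)]:
  edge (0,17)–(9,13): clear
  edge (9,13)–(8,21): crosses AB
  edge (8,21)–(0,17): crosses AB
  → BLOCKED
Obstacle 3 [(14,9) (16,0) (20,0) (22,10)]:
  edge (14,9)–(16,0): clear
  edge (16,0)–(20,0): clear
  edge (20,0)–(22,10): clear
  edge (22,10)–(14,9): clear
  midpoint (9/2,17) outside
  → clear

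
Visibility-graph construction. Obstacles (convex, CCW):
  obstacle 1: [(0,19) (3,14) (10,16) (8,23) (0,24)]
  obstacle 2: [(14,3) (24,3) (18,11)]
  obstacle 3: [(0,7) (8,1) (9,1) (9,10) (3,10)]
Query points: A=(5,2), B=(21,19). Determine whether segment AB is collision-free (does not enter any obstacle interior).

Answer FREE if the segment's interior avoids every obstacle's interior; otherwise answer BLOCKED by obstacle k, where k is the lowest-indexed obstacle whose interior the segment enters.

Obstacle 1 [(0,19) (3,14) (10,16) (8,23) (0,24)]:
  edge (0,19)–(3,14): clear
  edge (3,14)–(10,16): clear
  edge (10,16)–(8,23): clear
  edge (8,23)–(0,24): clear
  edge (0,24)–(0,19): clear
  midpoint (13,21/2) outside
  → clear
Obstacle 2 [(14,3) (24,3) (18,11)]:
  edge (14,3)–(24,3): clear
  edge (24,3)–(18,11): clear
  edge (18,11)–(14,3): clear
  midpoint (13,21/2) outside
  → clear
Obstacle 3 [(0,7) (8,1) (9,1) (9,10) (3,10)]:
  edge (0,7)–(8,1): crosses AB
  edge (8,1)–(9,1): clear
  edge (9,1)–(9,10): crosses AB
  edge (9,10)–(3,10): clear
  edge (3,10)–(0,7): clear
  → BLOCKED

BLOCKED by obstacle 3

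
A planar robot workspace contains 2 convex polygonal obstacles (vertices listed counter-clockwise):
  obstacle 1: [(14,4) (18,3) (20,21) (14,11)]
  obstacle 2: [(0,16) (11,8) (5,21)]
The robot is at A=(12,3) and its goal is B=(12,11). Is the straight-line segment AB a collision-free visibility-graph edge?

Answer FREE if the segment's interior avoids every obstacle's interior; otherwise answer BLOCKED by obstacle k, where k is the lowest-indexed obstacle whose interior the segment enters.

Obstacle 1 [(14,4) (18,3) (20,21) (14,11)]:
  edge (14,4)–(18,3): clear
  edge (18,3)–(20,21): clear
  edge (20,21)–(14,11): clear
  edge (14,11)–(14,4): clear
  midpoint (12,7) outside
  → clear
Obstacle 2 [(0,16) (11,8) (5,21)]:
  edge (0,16)–(11,8): clear
  edge (11,8)–(5,21): clear
  edge (5,21)–(0,16): clear
  midpoint (12,7) outside
  → clear

FREE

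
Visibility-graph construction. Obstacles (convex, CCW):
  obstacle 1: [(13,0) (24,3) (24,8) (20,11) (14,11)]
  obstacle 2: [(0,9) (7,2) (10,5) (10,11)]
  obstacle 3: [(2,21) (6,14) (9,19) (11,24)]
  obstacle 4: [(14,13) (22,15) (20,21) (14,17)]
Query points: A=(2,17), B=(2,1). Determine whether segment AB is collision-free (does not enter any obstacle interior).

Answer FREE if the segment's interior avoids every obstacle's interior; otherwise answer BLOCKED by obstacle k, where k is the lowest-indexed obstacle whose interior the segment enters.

BLOCKED by obstacle 2

Obstacle 1 [(13,0) (24,3) (24,8) (20,11) (14,11)]:
  edge (13,0)–(24,3): clear
  edge (24,3)–(24,8): clear
  edge (24,8)–(20,11): clear
  edge (20,11)–(14,11): clear
  edge (14,11)–(13,0): clear
  midpoint (2,9) outside
  → clear
Obstacle 2 [(0,9) (7,2) (10,5) (10,11)]:
  edge (0,9)–(7,2): crosses AB
  edge (7,2)–(10,5): clear
  edge (10,5)–(10,11): clear
  edge (10,11)–(0,9): crosses AB
  → BLOCKED
Obstacle 3 [(2,21) (6,14) (9,19) (11,24)]:
  edge (2,21)–(6,14): clear
  edge (6,14)–(9,19): clear
  edge (9,19)–(11,24): clear
  edge (11,24)–(2,21): clear
  midpoint (2,9) outside
  → clear
Obstacle 4 [(14,13) (22,15) (20,21) (14,17)]:
  edge (14,13)–(22,15): clear
  edge (22,15)–(20,21): clear
  edge (20,21)–(14,17): clear
  edge (14,17)–(14,13): clear
  midpoint (2,9) outside
  → clear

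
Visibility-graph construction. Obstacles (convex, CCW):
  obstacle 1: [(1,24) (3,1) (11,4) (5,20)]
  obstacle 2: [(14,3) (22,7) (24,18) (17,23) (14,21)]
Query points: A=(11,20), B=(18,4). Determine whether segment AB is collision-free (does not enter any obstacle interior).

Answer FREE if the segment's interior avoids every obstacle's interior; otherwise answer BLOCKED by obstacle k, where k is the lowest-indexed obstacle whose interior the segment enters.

BLOCKED by obstacle 2

Obstacle 1 [(1,24) (3,1) (11,4) (5,20)]:
  edge (1,24)–(3,1): clear
  edge (3,1)–(11,4): clear
  edge (11,4)–(5,20): clear
  edge (5,20)–(1,24): clear
  midpoint (29/2,12) outside
  → clear
Obstacle 2 [(14,3) (22,7) (24,18) (17,23) (14,21)]:
  edge (14,3)–(22,7): crosses AB
  edge (22,7)–(24,18): clear
  edge (24,18)–(17,23): clear
  edge (17,23)–(14,21): clear
  edge (14,21)–(14,3): crosses AB
  → BLOCKED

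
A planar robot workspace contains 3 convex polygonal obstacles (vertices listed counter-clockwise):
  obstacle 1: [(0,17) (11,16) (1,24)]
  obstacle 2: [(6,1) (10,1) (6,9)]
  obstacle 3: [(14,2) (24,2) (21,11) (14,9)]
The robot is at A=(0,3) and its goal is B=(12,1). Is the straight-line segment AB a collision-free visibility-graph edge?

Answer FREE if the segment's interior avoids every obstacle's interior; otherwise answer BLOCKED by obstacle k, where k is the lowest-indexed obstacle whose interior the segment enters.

BLOCKED by obstacle 2

Obstacle 1 [(0,17) (11,16) (1,24)]:
  edge (0,17)–(11,16): clear
  edge (11,16)–(1,24): clear
  edge (1,24)–(0,17): clear
  midpoint (6,2) outside
  → clear
Obstacle 2 [(6,1) (10,1) (6,9)]:
  edge (6,1)–(10,1): clear
  edge (10,1)–(6,9): crosses AB
  edge (6,9)–(6,1): crosses AB
  → BLOCKED
Obstacle 3 [(14,2) (24,2) (21,11) (14,9)]:
  edge (14,2)–(24,2): clear
  edge (24,2)–(21,11): clear
  edge (21,11)–(14,9): clear
  edge (14,9)–(14,2): clear
  midpoint (6,2) outside
  → clear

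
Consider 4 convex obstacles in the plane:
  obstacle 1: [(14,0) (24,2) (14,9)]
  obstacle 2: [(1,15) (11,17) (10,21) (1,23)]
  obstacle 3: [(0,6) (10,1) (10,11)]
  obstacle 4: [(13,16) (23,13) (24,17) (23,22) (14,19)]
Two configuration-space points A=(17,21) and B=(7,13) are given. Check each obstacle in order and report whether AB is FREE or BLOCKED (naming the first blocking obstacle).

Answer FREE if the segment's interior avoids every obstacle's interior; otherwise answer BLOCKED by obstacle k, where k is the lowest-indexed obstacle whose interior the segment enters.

Obstacle 1 [(14,0) (24,2) (14,9)]:
  edge (14,0)–(24,2): clear
  edge (24,2)–(14,9): clear
  edge (14,9)–(14,0): clear
  midpoint (12,17) outside
  → clear
Obstacle 2 [(1,15) (11,17) (10,21) (1,23)]:
  edge (1,15)–(11,17): clear
  edge (11,17)–(10,21): clear
  edge (10,21)–(1,23): clear
  edge (1,23)–(1,15): clear
  midpoint (12,17) outside
  → clear
Obstacle 3 [(0,6) (10,1) (10,11)]:
  edge (0,6)–(10,1): clear
  edge (10,1)–(10,11): clear
  edge (10,11)–(0,6): clear
  midpoint (12,17) outside
  → clear
Obstacle 4 [(13,16) (23,13) (24,17) (23,22) (14,19)]:
  edge (13,16)–(23,13): clear
  edge (23,13)–(24,17): clear
  edge (24,17)–(23,22): clear
  edge (23,22)–(14,19): crosses AB
  edge (14,19)–(13,16): crosses AB
  → BLOCKED

BLOCKED by obstacle 4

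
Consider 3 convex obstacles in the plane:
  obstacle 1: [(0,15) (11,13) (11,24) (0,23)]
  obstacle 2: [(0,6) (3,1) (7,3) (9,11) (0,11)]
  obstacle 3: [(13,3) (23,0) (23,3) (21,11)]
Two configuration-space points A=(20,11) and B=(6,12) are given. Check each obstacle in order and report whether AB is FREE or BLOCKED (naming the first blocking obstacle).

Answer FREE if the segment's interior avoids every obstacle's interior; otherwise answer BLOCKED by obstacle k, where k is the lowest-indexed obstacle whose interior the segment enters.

Obstacle 1 [(0,15) (11,13) (11,24) (0,23)]:
  edge (0,15)–(11,13): clear
  edge (11,13)–(11,24): clear
  edge (11,24)–(0,23): clear
  edge (0,23)–(0,15): clear
  midpoint (13,23/2) outside
  → clear
Obstacle 2 [(0,6) (3,1) (7,3) (9,11) (0,11)]:
  edge (0,6)–(3,1): clear
  edge (3,1)–(7,3): clear
  edge (7,3)–(9,11): clear
  edge (9,11)–(0,11): clear
  edge (0,11)–(0,6): clear
  midpoint (13,23/2) outside
  → clear
Obstacle 3 [(13,3) (23,0) (23,3) (21,11)]:
  edge (13,3)–(23,0): clear
  edge (23,0)–(23,3): clear
  edge (23,3)–(21,11): clear
  edge (21,11)–(13,3): clear
  midpoint (13,23/2) outside
  → clear

FREE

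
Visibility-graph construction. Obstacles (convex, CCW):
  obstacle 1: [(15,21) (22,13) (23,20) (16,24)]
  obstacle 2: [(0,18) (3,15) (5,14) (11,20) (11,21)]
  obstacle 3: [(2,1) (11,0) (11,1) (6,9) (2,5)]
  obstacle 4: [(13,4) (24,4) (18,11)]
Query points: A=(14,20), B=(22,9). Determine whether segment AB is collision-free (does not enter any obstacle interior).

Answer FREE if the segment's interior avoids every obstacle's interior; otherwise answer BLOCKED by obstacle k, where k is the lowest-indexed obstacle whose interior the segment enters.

FREE

Obstacle 1 [(15,21) (22,13) (23,20) (16,24)]:
  edge (15,21)–(22,13): clear
  edge (22,13)–(23,20): clear
  edge (23,20)–(16,24): clear
  edge (16,24)–(15,21): clear
  midpoint (18,29/2) outside
  → clear
Obstacle 2 [(0,18) (3,15) (5,14) (11,20) (11,21)]:
  edge (0,18)–(3,15): clear
  edge (3,15)–(5,14): clear
  edge (5,14)–(11,20): clear
  edge (11,20)–(11,21): clear
  edge (11,21)–(0,18): clear
  midpoint (18,29/2) outside
  → clear
Obstacle 3 [(2,1) (11,0) (11,1) (6,9) (2,5)]:
  edge (2,1)–(11,0): clear
  edge (11,0)–(11,1): clear
  edge (11,1)–(6,9): clear
  edge (6,9)–(2,5): clear
  edge (2,5)–(2,1): clear
  midpoint (18,29/2) outside
  → clear
Obstacle 4 [(13,4) (24,4) (18,11)]:
  edge (13,4)–(24,4): clear
  edge (24,4)–(18,11): clear
  edge (18,11)–(13,4): clear
  midpoint (18,29/2) outside
  → clear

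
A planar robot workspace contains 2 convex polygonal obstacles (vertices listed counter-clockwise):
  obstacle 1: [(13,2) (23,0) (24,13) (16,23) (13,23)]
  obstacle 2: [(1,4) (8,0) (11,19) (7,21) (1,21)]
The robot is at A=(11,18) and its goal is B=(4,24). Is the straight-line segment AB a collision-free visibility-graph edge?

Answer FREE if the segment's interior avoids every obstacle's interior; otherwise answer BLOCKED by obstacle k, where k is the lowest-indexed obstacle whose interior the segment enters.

BLOCKED by obstacle 2

Obstacle 1 [(13,2) (23,0) (24,13) (16,23) (13,23)]:
  edge (13,2)–(23,0): clear
  edge (23,0)–(24,13): clear
  edge (24,13)–(16,23): clear
  edge (16,23)–(13,23): clear
  edge (13,23)–(13,2): clear
  midpoint (15/2,21) outside
  → clear
Obstacle 2 [(1,4) (8,0) (11,19) (7,21) (1,21)]:
  edge (1,4)–(8,0): clear
  edge (8,0)–(11,19): crosses AB
  edge (11,19)–(7,21): crosses AB
  edge (7,21)–(1,21): clear
  edge (1,21)–(1,4): clear
  → BLOCKED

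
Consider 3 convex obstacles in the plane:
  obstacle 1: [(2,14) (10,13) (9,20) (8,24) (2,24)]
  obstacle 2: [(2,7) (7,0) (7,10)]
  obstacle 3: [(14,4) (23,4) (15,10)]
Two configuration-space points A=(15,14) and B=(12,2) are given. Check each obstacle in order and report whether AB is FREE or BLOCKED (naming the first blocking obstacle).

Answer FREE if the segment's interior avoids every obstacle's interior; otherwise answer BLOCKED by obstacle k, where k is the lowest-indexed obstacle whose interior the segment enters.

FREE

Obstacle 1 [(2,14) (10,13) (9,20) (8,24) (2,24)]:
  edge (2,14)–(10,13): clear
  edge (10,13)–(9,20): clear
  edge (9,20)–(8,24): clear
  edge (8,24)–(2,24): clear
  edge (2,24)–(2,14): clear
  midpoint (27/2,8) outside
  → clear
Obstacle 2 [(2,7) (7,0) (7,10)]:
  edge (2,7)–(7,0): clear
  edge (7,0)–(7,10): clear
  edge (7,10)–(2,7): clear
  midpoint (27/2,8) outside
  → clear
Obstacle 3 [(14,4) (23,4) (15,10)]:
  edge (14,4)–(23,4): clear
  edge (23,4)–(15,10): clear
  edge (15,10)–(14,4): clear
  midpoint (27/2,8) outside
  → clear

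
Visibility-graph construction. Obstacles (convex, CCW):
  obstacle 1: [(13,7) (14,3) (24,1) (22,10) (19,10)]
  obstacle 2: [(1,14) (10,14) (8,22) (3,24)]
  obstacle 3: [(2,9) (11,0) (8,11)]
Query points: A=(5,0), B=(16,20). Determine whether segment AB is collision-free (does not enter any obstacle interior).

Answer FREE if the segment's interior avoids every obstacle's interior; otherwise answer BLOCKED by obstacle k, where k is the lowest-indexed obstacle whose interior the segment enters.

BLOCKED by obstacle 3

Obstacle 1 [(13,7) (14,3) (24,1) (22,10) (19,10)]:
  edge (13,7)–(14,3): clear
  edge (14,3)–(24,1): clear
  edge (24,1)–(22,10): clear
  edge (22,10)–(19,10): clear
  edge (19,10)–(13,7): clear
  midpoint (21/2,10) outside
  → clear
Obstacle 2 [(1,14) (10,14) (8,22) (3,24)]:
  edge (1,14)–(10,14): clear
  edge (10,14)–(8,22): clear
  edge (8,22)–(3,24): clear
  edge (3,24)–(1,14): clear
  midpoint (21/2,10) outside
  → clear
Obstacle 3 [(2,9) (11,0) (8,11)]:
  edge (2,9)–(11,0): crosses AB
  edge (11,0)–(8,11): crosses AB
  edge (8,11)–(2,9): clear
  → BLOCKED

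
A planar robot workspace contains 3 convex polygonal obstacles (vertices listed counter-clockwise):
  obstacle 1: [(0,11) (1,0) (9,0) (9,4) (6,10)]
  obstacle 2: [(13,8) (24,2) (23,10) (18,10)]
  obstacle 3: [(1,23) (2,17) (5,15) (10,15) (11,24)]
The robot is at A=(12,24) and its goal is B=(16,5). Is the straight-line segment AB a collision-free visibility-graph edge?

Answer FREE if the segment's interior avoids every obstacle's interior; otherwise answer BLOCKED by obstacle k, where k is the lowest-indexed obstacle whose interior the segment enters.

BLOCKED by obstacle 2

Obstacle 1 [(0,11) (1,0) (9,0) (9,4) (6,10)]:
  edge (0,11)–(1,0): clear
  edge (1,0)–(9,0): clear
  edge (9,0)–(9,4): clear
  edge (9,4)–(6,10): clear
  edge (6,10)–(0,11): clear
  midpoint (14,29/2) outside
  → clear
Obstacle 2 [(13,8) (24,2) (23,10) (18,10)]:
  edge (13,8)–(24,2): crosses AB
  edge (24,2)–(23,10): clear
  edge (23,10)–(18,10): clear
  edge (18,10)–(13,8): crosses AB
  → BLOCKED
Obstacle 3 [(1,23) (2,17) (5,15) (10,15) (11,24)]:
  edge (1,23)–(2,17): clear
  edge (2,17)–(5,15): clear
  edge (5,15)–(10,15): clear
  edge (10,15)–(11,24): clear
  edge (11,24)–(1,23): clear
  midpoint (14,29/2) outside
  → clear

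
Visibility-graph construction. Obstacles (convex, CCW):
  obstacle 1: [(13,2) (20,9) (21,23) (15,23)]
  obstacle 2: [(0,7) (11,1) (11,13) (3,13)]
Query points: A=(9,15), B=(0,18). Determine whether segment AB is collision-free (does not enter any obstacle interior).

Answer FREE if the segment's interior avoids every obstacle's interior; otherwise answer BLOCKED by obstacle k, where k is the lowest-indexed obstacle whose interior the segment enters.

FREE

Obstacle 1 [(13,2) (20,9) (21,23) (15,23)]:
  edge (13,2)–(20,9): clear
  edge (20,9)–(21,23): clear
  edge (21,23)–(15,23): clear
  edge (15,23)–(13,2): clear
  midpoint (9/2,33/2) outside
  → clear
Obstacle 2 [(0,7) (11,1) (11,13) (3,13)]:
  edge (0,7)–(11,1): clear
  edge (11,1)–(11,13): clear
  edge (11,13)–(3,13): clear
  edge (3,13)–(0,7): clear
  midpoint (9/2,33/2) outside
  → clear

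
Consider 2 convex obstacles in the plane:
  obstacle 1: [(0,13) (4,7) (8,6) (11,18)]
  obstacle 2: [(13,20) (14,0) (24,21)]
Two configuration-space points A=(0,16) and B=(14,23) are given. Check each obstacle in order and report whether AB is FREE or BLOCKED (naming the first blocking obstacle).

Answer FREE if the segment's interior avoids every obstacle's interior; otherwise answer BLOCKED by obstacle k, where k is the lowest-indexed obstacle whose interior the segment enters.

Obstacle 1 [(0,13) (4,7) (8,6) (11,18)]:
  edge (0,13)–(4,7): clear
  edge (4,7)–(8,6): clear
  edge (8,6)–(11,18): clear
  edge (11,18)–(0,13): clear
  midpoint (7,39/2) outside
  → clear
Obstacle 2 [(13,20) (14,0) (24,21)]:
  edge (13,20)–(14,0): clear
  edge (14,0)–(24,21): clear
  edge (24,21)–(13,20): clear
  midpoint (7,39/2) outside
  → clear

FREE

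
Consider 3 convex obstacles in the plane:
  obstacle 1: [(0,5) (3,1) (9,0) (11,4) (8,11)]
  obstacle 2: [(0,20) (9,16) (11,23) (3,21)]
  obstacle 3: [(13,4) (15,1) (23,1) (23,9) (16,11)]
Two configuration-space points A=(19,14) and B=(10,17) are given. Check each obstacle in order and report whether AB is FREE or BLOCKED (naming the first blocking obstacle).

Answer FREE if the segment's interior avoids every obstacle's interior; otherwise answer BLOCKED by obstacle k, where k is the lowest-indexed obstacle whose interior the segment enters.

FREE

Obstacle 1 [(0,5) (3,1) (9,0) (11,4) (8,11)]:
  edge (0,5)–(3,1): clear
  edge (3,1)–(9,0): clear
  edge (9,0)–(11,4): clear
  edge (11,4)–(8,11): clear
  edge (8,11)–(0,5): clear
  midpoint (29/2,31/2) outside
  → clear
Obstacle 2 [(0,20) (9,16) (11,23) (3,21)]:
  edge (0,20)–(9,16): clear
  edge (9,16)–(11,23): clear
  edge (11,23)–(3,21): clear
  edge (3,21)–(0,20): clear
  midpoint (29/2,31/2) outside
  → clear
Obstacle 3 [(13,4) (15,1) (23,1) (23,9) (16,11)]:
  edge (13,4)–(15,1): clear
  edge (15,1)–(23,1): clear
  edge (23,1)–(23,9): clear
  edge (23,9)–(16,11): clear
  edge (16,11)–(13,4): clear
  midpoint (29/2,31/2) outside
  → clear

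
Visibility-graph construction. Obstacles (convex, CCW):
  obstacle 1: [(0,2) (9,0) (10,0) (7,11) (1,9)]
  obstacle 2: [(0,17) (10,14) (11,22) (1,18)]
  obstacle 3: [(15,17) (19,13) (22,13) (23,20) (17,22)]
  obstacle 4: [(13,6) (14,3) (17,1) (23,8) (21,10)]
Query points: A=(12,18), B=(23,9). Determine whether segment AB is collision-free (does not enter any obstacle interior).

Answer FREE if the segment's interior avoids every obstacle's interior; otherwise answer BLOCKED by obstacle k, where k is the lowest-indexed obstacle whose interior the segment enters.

FREE

Obstacle 1 [(0,2) (9,0) (10,0) (7,11) (1,9)]:
  edge (0,2)–(9,0): clear
  edge (9,0)–(10,0): clear
  edge (10,0)–(7,11): clear
  edge (7,11)–(1,9): clear
  edge (1,9)–(0,2): clear
  midpoint (35/2,27/2) outside
  → clear
Obstacle 2 [(0,17) (10,14) (11,22) (1,18)]:
  edge (0,17)–(10,14): clear
  edge (10,14)–(11,22): clear
  edge (11,22)–(1,18): clear
  edge (1,18)–(0,17): clear
  midpoint (35/2,27/2) outside
  → clear
Obstacle 3 [(15,17) (19,13) (22,13) (23,20) (17,22)]:
  edge (15,17)–(19,13): clear
  edge (19,13)–(22,13): clear
  edge (22,13)–(23,20): clear
  edge (23,20)–(17,22): clear
  edge (17,22)–(15,17): clear
  midpoint (35/2,27/2) outside
  → clear
Obstacle 4 [(13,6) (14,3) (17,1) (23,8) (21,10)]:
  edge (13,6)–(14,3): clear
  edge (14,3)–(17,1): clear
  edge (17,1)–(23,8): clear
  edge (23,8)–(21,10): clear
  edge (21,10)–(13,6): clear
  midpoint (35/2,27/2) outside
  → clear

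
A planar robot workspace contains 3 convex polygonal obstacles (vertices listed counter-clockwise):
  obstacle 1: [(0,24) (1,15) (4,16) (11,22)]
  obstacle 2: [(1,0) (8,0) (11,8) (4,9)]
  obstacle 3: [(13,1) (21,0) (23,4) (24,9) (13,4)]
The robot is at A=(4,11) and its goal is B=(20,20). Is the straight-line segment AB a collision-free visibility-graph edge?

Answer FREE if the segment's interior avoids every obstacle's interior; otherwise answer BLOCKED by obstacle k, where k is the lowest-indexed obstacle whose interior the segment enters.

FREE

Obstacle 1 [(0,24) (1,15) (4,16) (11,22)]:
  edge (0,24)–(1,15): clear
  edge (1,15)–(4,16): clear
  edge (4,16)–(11,22): clear
  edge (11,22)–(0,24): clear
  midpoint (12,31/2) outside
  → clear
Obstacle 2 [(1,0) (8,0) (11,8) (4,9)]:
  edge (1,0)–(8,0): clear
  edge (8,0)–(11,8): clear
  edge (11,8)–(4,9): clear
  edge (4,9)–(1,0): clear
  midpoint (12,31/2) outside
  → clear
Obstacle 3 [(13,1) (21,0) (23,4) (24,9) (13,4)]:
  edge (13,1)–(21,0): clear
  edge (21,0)–(23,4): clear
  edge (23,4)–(24,9): clear
  edge (24,9)–(13,4): clear
  edge (13,4)–(13,1): clear
  midpoint (12,31/2) outside
  → clear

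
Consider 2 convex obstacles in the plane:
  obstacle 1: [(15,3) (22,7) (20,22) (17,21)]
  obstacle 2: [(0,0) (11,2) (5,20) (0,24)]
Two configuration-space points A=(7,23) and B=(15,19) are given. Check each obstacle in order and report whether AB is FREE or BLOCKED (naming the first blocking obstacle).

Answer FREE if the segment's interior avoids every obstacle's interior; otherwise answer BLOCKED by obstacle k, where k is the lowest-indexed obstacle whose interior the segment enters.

FREE

Obstacle 1 [(15,3) (22,7) (20,22) (17,21)]:
  edge (15,3)–(22,7): clear
  edge (22,7)–(20,22): clear
  edge (20,22)–(17,21): clear
  edge (17,21)–(15,3): clear
  midpoint (11,21) outside
  → clear
Obstacle 2 [(0,0) (11,2) (5,20) (0,24)]:
  edge (0,0)–(11,2): clear
  edge (11,2)–(5,20): clear
  edge (5,20)–(0,24): clear
  edge (0,24)–(0,0): clear
  midpoint (11,21) outside
  → clear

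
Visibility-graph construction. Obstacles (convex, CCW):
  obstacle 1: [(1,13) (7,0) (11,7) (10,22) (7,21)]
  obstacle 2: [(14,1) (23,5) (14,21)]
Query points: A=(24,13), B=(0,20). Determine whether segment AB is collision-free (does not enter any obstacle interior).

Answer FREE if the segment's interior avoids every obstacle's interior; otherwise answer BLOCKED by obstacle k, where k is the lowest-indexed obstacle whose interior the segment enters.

Obstacle 1 [(1,13) (7,0) (11,7) (10,22) (7,21)]:
  edge (1,13)–(7,0): clear
  edge (7,0)–(11,7): clear
  edge (11,7)–(10,22): crosses AB
  edge (10,22)–(7,21): clear
  edge (7,21)–(1,13): crosses AB
  → BLOCKED
Obstacle 2 [(14,1) (23,5) (14,21)]:
  edge (14,1)–(23,5): clear
  edge (23,5)–(14,21): crosses AB
  edge (14,21)–(14,1): crosses AB
  → BLOCKED

BLOCKED by obstacle 1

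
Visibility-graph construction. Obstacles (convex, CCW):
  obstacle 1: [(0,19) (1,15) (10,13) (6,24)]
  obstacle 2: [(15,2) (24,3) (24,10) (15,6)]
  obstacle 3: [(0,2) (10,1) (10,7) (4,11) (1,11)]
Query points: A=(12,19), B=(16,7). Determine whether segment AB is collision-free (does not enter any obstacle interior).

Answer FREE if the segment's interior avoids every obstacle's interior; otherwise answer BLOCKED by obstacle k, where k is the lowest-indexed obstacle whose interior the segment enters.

FREE

Obstacle 1 [(0,19) (1,15) (10,13) (6,24)]:
  edge (0,19)–(1,15): clear
  edge (1,15)–(10,13): clear
  edge (10,13)–(6,24): clear
  edge (6,24)–(0,19): clear
  midpoint (14,13) outside
  → clear
Obstacle 2 [(15,2) (24,3) (24,10) (15,6)]:
  edge (15,2)–(24,3): clear
  edge (24,3)–(24,10): clear
  edge (24,10)–(15,6): clear
  edge (15,6)–(15,2): clear
  midpoint (14,13) outside
  → clear
Obstacle 3 [(0,2) (10,1) (10,7) (4,11) (1,11)]:
  edge (0,2)–(10,1): clear
  edge (10,1)–(10,7): clear
  edge (10,7)–(4,11): clear
  edge (4,11)–(1,11): clear
  edge (1,11)–(0,2): clear
  midpoint (14,13) outside
  → clear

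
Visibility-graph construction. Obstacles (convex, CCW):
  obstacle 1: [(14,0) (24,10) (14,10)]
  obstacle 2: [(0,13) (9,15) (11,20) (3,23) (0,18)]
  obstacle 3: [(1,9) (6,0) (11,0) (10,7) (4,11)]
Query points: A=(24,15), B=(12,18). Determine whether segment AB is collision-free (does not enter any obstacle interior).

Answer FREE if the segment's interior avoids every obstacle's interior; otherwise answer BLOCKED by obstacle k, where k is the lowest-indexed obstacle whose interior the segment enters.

Obstacle 1 [(14,0) (24,10) (14,10)]:
  edge (14,0)–(24,10): clear
  edge (24,10)–(14,10): clear
  edge (14,10)–(14,0): clear
  midpoint (18,33/2) outside
  → clear
Obstacle 2 [(0,13) (9,15) (11,20) (3,23) (0,18)]:
  edge (0,13)–(9,15): clear
  edge (9,15)–(11,20): clear
  edge (11,20)–(3,23): clear
  edge (3,23)–(0,18): clear
  edge (0,18)–(0,13): clear
  midpoint (18,33/2) outside
  → clear
Obstacle 3 [(1,9) (6,0) (11,0) (10,7) (4,11)]:
  edge (1,9)–(6,0): clear
  edge (6,0)–(11,0): clear
  edge (11,0)–(10,7): clear
  edge (10,7)–(4,11): clear
  edge (4,11)–(1,9): clear
  midpoint (18,33/2) outside
  → clear

FREE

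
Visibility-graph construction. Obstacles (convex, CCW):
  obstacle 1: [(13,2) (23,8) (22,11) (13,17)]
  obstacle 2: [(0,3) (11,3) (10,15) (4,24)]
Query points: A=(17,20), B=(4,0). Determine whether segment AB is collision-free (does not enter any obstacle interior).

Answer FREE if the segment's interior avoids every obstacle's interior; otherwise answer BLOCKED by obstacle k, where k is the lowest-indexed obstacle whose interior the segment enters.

Obstacle 1 [(13,2) (23,8) (22,11) (13,17)]:
  edge (13,2)–(23,8): clear
  edge (23,8)–(22,11): clear
  edge (22,11)–(13,17): crosses AB
  edge (13,17)–(13,2): crosses AB
  → BLOCKED
Obstacle 2 [(0,3) (11,3) (10,15) (4,24)]:
  edge (0,3)–(11,3): crosses AB
  edge (11,3)–(10,15): crosses AB
  edge (10,15)–(4,24): clear
  edge (4,24)–(0,3): clear
  → BLOCKED

BLOCKED by obstacle 1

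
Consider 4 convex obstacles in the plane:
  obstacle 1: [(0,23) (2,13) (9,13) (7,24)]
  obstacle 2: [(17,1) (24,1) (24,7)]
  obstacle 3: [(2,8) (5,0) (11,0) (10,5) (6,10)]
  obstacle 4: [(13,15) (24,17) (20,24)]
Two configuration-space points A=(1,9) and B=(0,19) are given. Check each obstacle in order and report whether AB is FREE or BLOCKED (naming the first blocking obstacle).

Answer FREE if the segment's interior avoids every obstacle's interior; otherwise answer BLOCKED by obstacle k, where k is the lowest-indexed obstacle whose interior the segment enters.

FREE

Obstacle 1 [(0,23) (2,13) (9,13) (7,24)]:
  edge (0,23)–(2,13): clear
  edge (2,13)–(9,13): clear
  edge (9,13)–(7,24): clear
  edge (7,24)–(0,23): clear
  midpoint (1/2,14) outside
  → clear
Obstacle 2 [(17,1) (24,1) (24,7)]:
  edge (17,1)–(24,1): clear
  edge (24,1)–(24,7): clear
  edge (24,7)–(17,1): clear
  midpoint (1/2,14) outside
  → clear
Obstacle 3 [(2,8) (5,0) (11,0) (10,5) (6,10)]:
  edge (2,8)–(5,0): clear
  edge (5,0)–(11,0): clear
  edge (11,0)–(10,5): clear
  edge (10,5)–(6,10): clear
  edge (6,10)–(2,8): clear
  midpoint (1/2,14) outside
  → clear
Obstacle 4 [(13,15) (24,17) (20,24)]:
  edge (13,15)–(24,17): clear
  edge (24,17)–(20,24): clear
  edge (20,24)–(13,15): clear
  midpoint (1/2,14) outside
  → clear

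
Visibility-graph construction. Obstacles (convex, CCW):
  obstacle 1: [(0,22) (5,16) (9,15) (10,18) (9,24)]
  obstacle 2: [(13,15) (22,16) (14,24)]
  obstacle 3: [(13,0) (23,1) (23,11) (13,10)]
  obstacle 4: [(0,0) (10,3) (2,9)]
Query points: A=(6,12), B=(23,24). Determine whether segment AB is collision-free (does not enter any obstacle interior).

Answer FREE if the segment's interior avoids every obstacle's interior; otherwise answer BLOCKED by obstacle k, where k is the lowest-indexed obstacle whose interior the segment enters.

Obstacle 1 [(0,22) (5,16) (9,15) (10,18) (9,24)]:
  edge (0,22)–(5,16): clear
  edge (5,16)–(9,15): clear
  edge (9,15)–(10,18): clear
  edge (10,18)–(9,24): clear
  edge (9,24)–(0,22): clear
  midpoint (29/2,18) outside
  → clear
Obstacle 2 [(13,15) (22,16) (14,24)]:
  edge (13,15)–(22,16): clear
  edge (22,16)–(14,24): crosses AB
  edge (14,24)–(13,15): crosses AB
  → BLOCKED
Obstacle 3 [(13,0) (23,1) (23,11) (13,10)]:
  edge (13,0)–(23,1): clear
  edge (23,1)–(23,11): clear
  edge (23,11)–(13,10): clear
  edge (13,10)–(13,0): clear
  midpoint (29/2,18) outside
  → clear
Obstacle 4 [(0,0) (10,3) (2,9)]:
  edge (0,0)–(10,3): clear
  edge (10,3)–(2,9): clear
  edge (2,9)–(0,0): clear
  midpoint (29/2,18) outside
  → clear

BLOCKED by obstacle 2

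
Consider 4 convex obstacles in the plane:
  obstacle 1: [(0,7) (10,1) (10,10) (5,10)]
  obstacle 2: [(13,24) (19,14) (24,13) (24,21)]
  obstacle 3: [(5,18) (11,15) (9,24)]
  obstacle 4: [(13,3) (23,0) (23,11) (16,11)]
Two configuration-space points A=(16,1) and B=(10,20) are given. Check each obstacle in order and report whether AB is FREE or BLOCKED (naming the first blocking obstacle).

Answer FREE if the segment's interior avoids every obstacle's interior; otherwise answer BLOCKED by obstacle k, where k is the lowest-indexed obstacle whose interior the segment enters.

Obstacle 1 [(0,7) (10,1) (10,10) (5,10)]:
  edge (0,7)–(10,1): clear
  edge (10,1)–(10,10): clear
  edge (10,10)–(5,10): clear
  edge (5,10)–(0,7): clear
  midpoint (13,21/2) outside
  → clear
Obstacle 2 [(13,24) (19,14) (24,13) (24,21)]:
  edge (13,24)–(19,14): clear
  edge (19,14)–(24,13): clear
  edge (24,13)–(24,21): clear
  edge (24,21)–(13,24): clear
  midpoint (13,21/2) outside
  → clear
Obstacle 3 [(5,18) (11,15) (9,24)]:
  edge (5,18)–(11,15): clear
  edge (11,15)–(9,24): clear
  edge (9,24)–(5,18): clear
  midpoint (13,21/2) outside
  → clear
Obstacle 4 [(13,3) (23,0) (23,11) (16,11)]:
  edge (13,3)–(23,0): crosses AB
  edge (23,0)–(23,11): clear
  edge (23,11)–(16,11): clear
  edge (16,11)–(13,3): crosses AB
  → BLOCKED

BLOCKED by obstacle 4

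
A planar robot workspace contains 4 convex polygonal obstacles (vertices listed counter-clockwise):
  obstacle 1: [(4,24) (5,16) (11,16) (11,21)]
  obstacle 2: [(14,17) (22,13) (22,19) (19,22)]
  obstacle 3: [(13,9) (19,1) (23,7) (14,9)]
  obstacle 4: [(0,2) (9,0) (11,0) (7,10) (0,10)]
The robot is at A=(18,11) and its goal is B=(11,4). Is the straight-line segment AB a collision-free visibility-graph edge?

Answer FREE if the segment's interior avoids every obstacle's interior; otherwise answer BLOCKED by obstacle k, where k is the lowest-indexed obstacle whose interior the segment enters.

BLOCKED by obstacle 3

Obstacle 1 [(4,24) (5,16) (11,16) (11,21)]:
  edge (4,24)–(5,16): clear
  edge (5,16)–(11,16): clear
  edge (11,16)–(11,21): clear
  edge (11,21)–(4,24): clear
  midpoint (29/2,15/2) outside
  → clear
Obstacle 2 [(14,17) (22,13) (22,19) (19,22)]:
  edge (14,17)–(22,13): clear
  edge (22,13)–(22,19): clear
  edge (22,19)–(19,22): clear
  edge (19,22)–(14,17): clear
  midpoint (29/2,15/2) outside
  → clear
Obstacle 3 [(13,9) (19,1) (23,7) (14,9)]:
  edge (13,9)–(19,1): crosses AB
  edge (19,1)–(23,7): clear
  edge (23,7)–(14,9): crosses AB
  edge (14,9)–(13,9): clear
  → BLOCKED
Obstacle 4 [(0,2) (9,0) (11,0) (7,10) (0,10)]:
  edge (0,2)–(9,0): clear
  edge (9,0)–(11,0): clear
  edge (11,0)–(7,10): clear
  edge (7,10)–(0,10): clear
  edge (0,10)–(0,2): clear
  midpoint (29/2,15/2) outside
  → clear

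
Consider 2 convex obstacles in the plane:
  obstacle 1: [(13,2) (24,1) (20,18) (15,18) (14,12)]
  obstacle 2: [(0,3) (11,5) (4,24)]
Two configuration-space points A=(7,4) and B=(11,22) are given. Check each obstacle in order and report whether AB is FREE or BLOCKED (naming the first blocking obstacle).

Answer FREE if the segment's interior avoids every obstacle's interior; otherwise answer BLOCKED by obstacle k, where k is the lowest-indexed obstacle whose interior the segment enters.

BLOCKED by obstacle 2

Obstacle 1 [(13,2) (24,1) (20,18) (15,18) (14,12)]:
  edge (13,2)–(24,1): clear
  edge (24,1)–(20,18): clear
  edge (20,18)–(15,18): clear
  edge (15,18)–(14,12): clear
  edge (14,12)–(13,2): clear
  midpoint (9,13) outside
  → clear
Obstacle 2 [(0,3) (11,5) (4,24)]:
  edge (0,3)–(11,5): crosses AB
  edge (11,5)–(4,24): crosses AB
  edge (4,24)–(0,3): clear
  → BLOCKED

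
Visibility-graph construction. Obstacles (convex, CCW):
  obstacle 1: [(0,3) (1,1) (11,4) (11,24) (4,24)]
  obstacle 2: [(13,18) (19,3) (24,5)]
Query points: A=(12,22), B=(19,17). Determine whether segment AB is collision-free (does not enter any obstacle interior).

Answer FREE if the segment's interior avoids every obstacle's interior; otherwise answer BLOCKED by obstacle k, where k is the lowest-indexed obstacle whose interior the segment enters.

FREE

Obstacle 1 [(0,3) (1,1) (11,4) (11,24) (4,24)]:
  edge (0,3)–(1,1): clear
  edge (1,1)–(11,4): clear
  edge (11,4)–(11,24): clear
  edge (11,24)–(4,24): clear
  edge (4,24)–(0,3): clear
  midpoint (31/2,39/2) outside
  → clear
Obstacle 2 [(13,18) (19,3) (24,5)]:
  edge (13,18)–(19,3): clear
  edge (19,3)–(24,5): clear
  edge (24,5)–(13,18): clear
  midpoint (31/2,39/2) outside
  → clear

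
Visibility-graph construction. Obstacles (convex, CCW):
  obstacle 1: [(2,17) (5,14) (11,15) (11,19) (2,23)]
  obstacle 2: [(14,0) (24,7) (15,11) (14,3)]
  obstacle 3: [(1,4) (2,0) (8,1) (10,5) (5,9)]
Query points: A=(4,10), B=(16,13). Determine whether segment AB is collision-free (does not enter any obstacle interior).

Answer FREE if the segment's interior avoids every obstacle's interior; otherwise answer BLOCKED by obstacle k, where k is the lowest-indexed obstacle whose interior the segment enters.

FREE

Obstacle 1 [(2,17) (5,14) (11,15) (11,19) (2,23)]:
  edge (2,17)–(5,14): clear
  edge (5,14)–(11,15): clear
  edge (11,15)–(11,19): clear
  edge (11,19)–(2,23): clear
  edge (2,23)–(2,17): clear
  midpoint (10,23/2) outside
  → clear
Obstacle 2 [(14,0) (24,7) (15,11) (14,3)]:
  edge (14,0)–(24,7): clear
  edge (24,7)–(15,11): clear
  edge (15,11)–(14,3): clear
  edge (14,3)–(14,0): clear
  midpoint (10,23/2) outside
  → clear
Obstacle 3 [(1,4) (2,0) (8,1) (10,5) (5,9)]:
  edge (1,4)–(2,0): clear
  edge (2,0)–(8,1): clear
  edge (8,1)–(10,5): clear
  edge (10,5)–(5,9): clear
  edge (5,9)–(1,4): clear
  midpoint (10,23/2) outside
  → clear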